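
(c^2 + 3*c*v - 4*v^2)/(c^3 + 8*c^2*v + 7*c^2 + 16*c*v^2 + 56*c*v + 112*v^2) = (c - v)/(c^2 + 4*c*v + 7*c + 28*v)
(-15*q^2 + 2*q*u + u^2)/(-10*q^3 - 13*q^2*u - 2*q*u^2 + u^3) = (15*q^2 - 2*q*u - u^2)/(10*q^3 + 13*q^2*u + 2*q*u^2 - u^3)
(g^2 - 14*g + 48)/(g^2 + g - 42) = (g - 8)/(g + 7)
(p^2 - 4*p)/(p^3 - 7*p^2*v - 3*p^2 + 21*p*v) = (p - 4)/(p^2 - 7*p*v - 3*p + 21*v)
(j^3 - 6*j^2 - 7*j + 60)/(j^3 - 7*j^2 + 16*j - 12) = (j^3 - 6*j^2 - 7*j + 60)/(j^3 - 7*j^2 + 16*j - 12)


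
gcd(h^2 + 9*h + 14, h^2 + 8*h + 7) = h + 7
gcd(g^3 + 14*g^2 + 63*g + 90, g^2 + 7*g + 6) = g + 6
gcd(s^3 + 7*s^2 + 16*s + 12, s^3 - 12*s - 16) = s^2 + 4*s + 4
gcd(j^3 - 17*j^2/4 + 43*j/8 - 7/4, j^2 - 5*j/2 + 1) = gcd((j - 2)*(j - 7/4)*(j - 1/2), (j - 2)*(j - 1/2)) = j^2 - 5*j/2 + 1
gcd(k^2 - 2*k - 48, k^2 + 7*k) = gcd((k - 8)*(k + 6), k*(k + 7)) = 1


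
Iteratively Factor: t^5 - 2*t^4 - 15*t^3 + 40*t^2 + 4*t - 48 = (t - 3)*(t^4 + t^3 - 12*t^2 + 4*t + 16) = (t - 3)*(t - 2)*(t^3 + 3*t^2 - 6*t - 8) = (t - 3)*(t - 2)*(t + 1)*(t^2 + 2*t - 8) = (t - 3)*(t - 2)^2*(t + 1)*(t + 4)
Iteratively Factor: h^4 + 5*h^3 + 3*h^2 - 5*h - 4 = (h - 1)*(h^3 + 6*h^2 + 9*h + 4) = (h - 1)*(h + 4)*(h^2 + 2*h + 1) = (h - 1)*(h + 1)*(h + 4)*(h + 1)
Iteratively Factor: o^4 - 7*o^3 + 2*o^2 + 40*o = (o - 5)*(o^3 - 2*o^2 - 8*o) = (o - 5)*(o - 4)*(o^2 + 2*o) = (o - 5)*(o - 4)*(o + 2)*(o)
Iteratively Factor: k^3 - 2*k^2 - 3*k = (k + 1)*(k^2 - 3*k) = k*(k + 1)*(k - 3)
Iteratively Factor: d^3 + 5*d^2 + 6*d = (d + 3)*(d^2 + 2*d) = (d + 2)*(d + 3)*(d)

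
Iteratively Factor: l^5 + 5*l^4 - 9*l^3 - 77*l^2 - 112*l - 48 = (l - 4)*(l^4 + 9*l^3 + 27*l^2 + 31*l + 12) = (l - 4)*(l + 1)*(l^3 + 8*l^2 + 19*l + 12) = (l - 4)*(l + 1)*(l + 3)*(l^2 + 5*l + 4) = (l - 4)*(l + 1)*(l + 3)*(l + 4)*(l + 1)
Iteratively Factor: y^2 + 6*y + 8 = (y + 2)*(y + 4)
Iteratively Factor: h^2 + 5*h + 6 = (h + 2)*(h + 3)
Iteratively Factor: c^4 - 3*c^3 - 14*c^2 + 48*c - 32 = (c - 4)*(c^3 + c^2 - 10*c + 8) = (c - 4)*(c + 4)*(c^2 - 3*c + 2) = (c - 4)*(c - 1)*(c + 4)*(c - 2)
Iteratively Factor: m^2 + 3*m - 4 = (m - 1)*(m + 4)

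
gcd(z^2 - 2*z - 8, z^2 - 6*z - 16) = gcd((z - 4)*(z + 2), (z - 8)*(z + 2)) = z + 2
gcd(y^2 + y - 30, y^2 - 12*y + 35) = y - 5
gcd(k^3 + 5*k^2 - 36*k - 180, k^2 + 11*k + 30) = k^2 + 11*k + 30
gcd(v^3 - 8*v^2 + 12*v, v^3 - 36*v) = v^2 - 6*v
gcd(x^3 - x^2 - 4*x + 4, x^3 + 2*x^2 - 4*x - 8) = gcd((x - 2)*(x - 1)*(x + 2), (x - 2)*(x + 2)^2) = x^2 - 4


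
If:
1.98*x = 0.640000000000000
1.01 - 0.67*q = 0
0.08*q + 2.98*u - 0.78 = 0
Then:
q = 1.51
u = 0.22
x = 0.32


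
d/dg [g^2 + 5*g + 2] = 2*g + 5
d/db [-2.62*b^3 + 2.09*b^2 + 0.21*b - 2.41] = -7.86*b^2 + 4.18*b + 0.21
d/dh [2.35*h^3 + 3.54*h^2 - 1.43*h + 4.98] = 7.05*h^2 + 7.08*h - 1.43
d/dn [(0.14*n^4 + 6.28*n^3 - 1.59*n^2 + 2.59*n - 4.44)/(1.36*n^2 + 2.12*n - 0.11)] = (0.3808*n^5 + 9.4312*n^4 + 26.5656*n^3 - 8.9656*n^2 + 12.4266*n + 9.1279)/(1.8496*n^4 + 5.7664*n^3 + 4.1952*n^2 - 0.4664*n + 0.0121)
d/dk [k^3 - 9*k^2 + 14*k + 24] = 3*k^2 - 18*k + 14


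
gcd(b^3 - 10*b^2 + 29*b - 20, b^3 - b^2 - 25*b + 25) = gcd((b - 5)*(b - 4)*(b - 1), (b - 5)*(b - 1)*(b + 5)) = b^2 - 6*b + 5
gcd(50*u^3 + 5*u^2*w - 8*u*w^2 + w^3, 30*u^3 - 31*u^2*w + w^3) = 5*u - w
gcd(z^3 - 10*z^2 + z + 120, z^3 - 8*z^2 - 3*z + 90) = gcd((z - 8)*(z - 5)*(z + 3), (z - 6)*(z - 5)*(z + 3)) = z^2 - 2*z - 15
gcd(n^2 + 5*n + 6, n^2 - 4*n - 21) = n + 3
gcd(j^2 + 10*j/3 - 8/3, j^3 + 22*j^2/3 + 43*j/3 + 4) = j + 4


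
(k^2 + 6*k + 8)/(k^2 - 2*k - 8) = (k + 4)/(k - 4)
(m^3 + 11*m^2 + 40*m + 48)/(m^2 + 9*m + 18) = (m^2 + 8*m + 16)/(m + 6)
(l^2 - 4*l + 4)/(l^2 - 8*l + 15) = (l^2 - 4*l + 4)/(l^2 - 8*l + 15)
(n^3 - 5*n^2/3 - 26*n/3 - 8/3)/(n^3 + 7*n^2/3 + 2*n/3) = (n - 4)/n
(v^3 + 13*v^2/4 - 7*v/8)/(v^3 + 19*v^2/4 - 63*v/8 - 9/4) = v*(8*v^2 + 26*v - 7)/(8*v^3 + 38*v^2 - 63*v - 18)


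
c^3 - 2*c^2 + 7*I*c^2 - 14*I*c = c*(c - 2)*(c + 7*I)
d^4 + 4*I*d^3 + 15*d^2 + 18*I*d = d*(d - 3*I)*(d + I)*(d + 6*I)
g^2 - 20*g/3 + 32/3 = (g - 4)*(g - 8/3)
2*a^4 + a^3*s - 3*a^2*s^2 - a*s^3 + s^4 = (-2*a + s)*(-a + s)*(a + s)^2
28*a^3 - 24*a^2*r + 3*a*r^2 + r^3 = (-2*a + r)^2*(7*a + r)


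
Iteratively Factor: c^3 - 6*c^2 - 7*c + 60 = (c - 5)*(c^2 - c - 12) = (c - 5)*(c - 4)*(c + 3)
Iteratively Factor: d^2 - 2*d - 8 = (d + 2)*(d - 4)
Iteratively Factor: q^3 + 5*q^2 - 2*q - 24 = (q + 4)*(q^2 + q - 6) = (q - 2)*(q + 4)*(q + 3)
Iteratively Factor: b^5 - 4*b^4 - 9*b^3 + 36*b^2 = (b - 3)*(b^4 - b^3 - 12*b^2) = b*(b - 3)*(b^3 - b^2 - 12*b) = b*(b - 3)*(b + 3)*(b^2 - 4*b) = b^2*(b - 3)*(b + 3)*(b - 4)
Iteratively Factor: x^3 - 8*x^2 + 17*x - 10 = (x - 1)*(x^2 - 7*x + 10) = (x - 5)*(x - 1)*(x - 2)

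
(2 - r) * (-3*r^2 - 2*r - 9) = 3*r^3 - 4*r^2 + 5*r - 18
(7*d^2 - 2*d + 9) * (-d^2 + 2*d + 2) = -7*d^4 + 16*d^3 + d^2 + 14*d + 18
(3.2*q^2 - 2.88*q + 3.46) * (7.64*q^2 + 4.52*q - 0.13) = 24.448*q^4 - 7.5392*q^3 + 13.0008*q^2 + 16.0136*q - 0.4498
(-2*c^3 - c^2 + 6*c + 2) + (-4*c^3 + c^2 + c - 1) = -6*c^3 + 7*c + 1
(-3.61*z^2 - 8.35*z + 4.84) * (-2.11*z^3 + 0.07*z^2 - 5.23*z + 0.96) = 7.6171*z^5 + 17.3658*z^4 + 8.0834*z^3 + 40.5437*z^2 - 33.3292*z + 4.6464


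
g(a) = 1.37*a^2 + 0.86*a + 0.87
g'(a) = 2.74*a + 0.86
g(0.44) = 1.51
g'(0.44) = 2.07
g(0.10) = 0.97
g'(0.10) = 1.13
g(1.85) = 7.15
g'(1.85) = 5.93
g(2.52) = 11.74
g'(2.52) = 7.76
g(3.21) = 17.75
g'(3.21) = 9.66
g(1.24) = 4.04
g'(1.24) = 4.26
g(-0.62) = 0.86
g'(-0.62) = -0.84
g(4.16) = 28.16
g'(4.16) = 12.26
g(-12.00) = 187.83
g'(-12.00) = -32.02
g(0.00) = 0.87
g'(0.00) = 0.86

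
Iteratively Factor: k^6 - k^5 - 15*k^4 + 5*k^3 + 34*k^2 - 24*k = (k - 4)*(k^5 + 3*k^4 - 3*k^3 - 7*k^2 + 6*k) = (k - 4)*(k - 1)*(k^4 + 4*k^3 + k^2 - 6*k) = (k - 4)*(k - 1)*(k + 2)*(k^3 + 2*k^2 - 3*k) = (k - 4)*(k - 1)^2*(k + 2)*(k^2 + 3*k) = k*(k - 4)*(k - 1)^2*(k + 2)*(k + 3)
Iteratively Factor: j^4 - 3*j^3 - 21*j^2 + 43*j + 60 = (j + 4)*(j^3 - 7*j^2 + 7*j + 15) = (j - 5)*(j + 4)*(j^2 - 2*j - 3) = (j - 5)*(j - 3)*(j + 4)*(j + 1)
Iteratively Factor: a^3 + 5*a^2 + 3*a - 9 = (a + 3)*(a^2 + 2*a - 3) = (a - 1)*(a + 3)*(a + 3)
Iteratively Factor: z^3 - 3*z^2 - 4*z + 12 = (z - 2)*(z^2 - z - 6) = (z - 3)*(z - 2)*(z + 2)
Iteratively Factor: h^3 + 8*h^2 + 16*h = (h + 4)*(h^2 + 4*h) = (h + 4)^2*(h)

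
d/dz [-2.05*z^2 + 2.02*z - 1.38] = 2.02 - 4.1*z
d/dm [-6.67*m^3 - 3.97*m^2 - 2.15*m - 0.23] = -20.01*m^2 - 7.94*m - 2.15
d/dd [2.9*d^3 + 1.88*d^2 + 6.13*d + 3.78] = 8.7*d^2 + 3.76*d + 6.13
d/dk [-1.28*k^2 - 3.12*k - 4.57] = -2.56*k - 3.12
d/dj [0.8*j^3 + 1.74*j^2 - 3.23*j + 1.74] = 2.4*j^2 + 3.48*j - 3.23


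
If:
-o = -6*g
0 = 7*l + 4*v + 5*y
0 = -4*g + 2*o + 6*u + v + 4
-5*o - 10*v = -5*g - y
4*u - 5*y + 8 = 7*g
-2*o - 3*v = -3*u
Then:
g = -4/11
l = -148/77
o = -24/11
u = -4/11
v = 12/11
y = 20/11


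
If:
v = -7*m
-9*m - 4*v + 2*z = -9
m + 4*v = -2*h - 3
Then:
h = -27*z/19 - 150/19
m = -2*z/19 - 9/19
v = 14*z/19 + 63/19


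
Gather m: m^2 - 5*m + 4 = m^2 - 5*m + 4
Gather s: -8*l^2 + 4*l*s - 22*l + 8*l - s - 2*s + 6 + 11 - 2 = -8*l^2 - 14*l + s*(4*l - 3) + 15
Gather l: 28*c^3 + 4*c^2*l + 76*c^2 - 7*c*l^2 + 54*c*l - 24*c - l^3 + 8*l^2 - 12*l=28*c^3 + 76*c^2 - 24*c - l^3 + l^2*(8 - 7*c) + l*(4*c^2 + 54*c - 12)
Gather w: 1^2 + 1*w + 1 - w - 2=0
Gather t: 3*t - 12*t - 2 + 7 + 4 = 9 - 9*t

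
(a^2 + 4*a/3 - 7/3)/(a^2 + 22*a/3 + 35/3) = (a - 1)/(a + 5)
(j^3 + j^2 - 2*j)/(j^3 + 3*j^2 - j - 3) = j*(j + 2)/(j^2 + 4*j + 3)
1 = 1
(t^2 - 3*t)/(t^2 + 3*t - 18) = t/(t + 6)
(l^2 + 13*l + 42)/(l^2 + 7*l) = (l + 6)/l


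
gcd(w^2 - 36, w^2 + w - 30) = w + 6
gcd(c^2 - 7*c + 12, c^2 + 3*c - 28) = c - 4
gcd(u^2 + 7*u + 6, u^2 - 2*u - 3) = u + 1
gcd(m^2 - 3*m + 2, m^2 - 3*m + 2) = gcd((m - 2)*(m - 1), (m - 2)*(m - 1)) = m^2 - 3*m + 2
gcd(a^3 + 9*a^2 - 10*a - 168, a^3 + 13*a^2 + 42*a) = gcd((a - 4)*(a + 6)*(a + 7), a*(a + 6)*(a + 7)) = a^2 + 13*a + 42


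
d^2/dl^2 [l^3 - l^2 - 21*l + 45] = 6*l - 2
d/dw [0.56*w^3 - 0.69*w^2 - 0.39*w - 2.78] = 1.68*w^2 - 1.38*w - 0.39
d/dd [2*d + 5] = 2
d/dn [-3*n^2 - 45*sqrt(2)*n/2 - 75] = -6*n - 45*sqrt(2)/2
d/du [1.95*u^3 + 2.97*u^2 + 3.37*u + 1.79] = 5.85*u^2 + 5.94*u + 3.37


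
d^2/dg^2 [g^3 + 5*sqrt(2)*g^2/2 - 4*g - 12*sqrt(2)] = 6*g + 5*sqrt(2)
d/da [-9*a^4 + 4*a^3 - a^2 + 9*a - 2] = -36*a^3 + 12*a^2 - 2*a + 9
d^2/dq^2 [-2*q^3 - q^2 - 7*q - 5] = -12*q - 2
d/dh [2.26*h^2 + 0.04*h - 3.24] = 4.52*h + 0.04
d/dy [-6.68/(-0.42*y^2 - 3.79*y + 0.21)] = (-5.6112*y - 25.3172)/(0.42*y^2 + 3.79*y - 0.21)^2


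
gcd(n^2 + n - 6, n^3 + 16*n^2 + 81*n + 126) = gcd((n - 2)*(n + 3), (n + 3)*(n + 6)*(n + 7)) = n + 3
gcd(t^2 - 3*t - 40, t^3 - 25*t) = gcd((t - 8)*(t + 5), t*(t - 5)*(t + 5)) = t + 5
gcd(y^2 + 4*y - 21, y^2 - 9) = y - 3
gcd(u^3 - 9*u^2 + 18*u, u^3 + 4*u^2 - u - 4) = 1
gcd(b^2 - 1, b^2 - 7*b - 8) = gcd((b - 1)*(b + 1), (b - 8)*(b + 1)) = b + 1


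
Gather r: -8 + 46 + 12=50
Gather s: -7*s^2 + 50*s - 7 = -7*s^2 + 50*s - 7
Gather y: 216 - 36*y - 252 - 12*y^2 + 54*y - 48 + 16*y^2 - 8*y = 4*y^2 + 10*y - 84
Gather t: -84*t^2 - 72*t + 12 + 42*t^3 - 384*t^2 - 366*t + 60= 42*t^3 - 468*t^2 - 438*t + 72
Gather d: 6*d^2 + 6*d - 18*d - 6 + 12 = 6*d^2 - 12*d + 6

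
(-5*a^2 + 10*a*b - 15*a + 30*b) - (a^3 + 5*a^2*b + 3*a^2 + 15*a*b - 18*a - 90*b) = -a^3 - 5*a^2*b - 8*a^2 - 5*a*b + 3*a + 120*b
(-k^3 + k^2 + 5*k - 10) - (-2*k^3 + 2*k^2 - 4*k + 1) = k^3 - k^2 + 9*k - 11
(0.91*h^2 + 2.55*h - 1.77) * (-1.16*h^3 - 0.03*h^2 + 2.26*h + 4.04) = -1.0556*h^5 - 2.9853*h^4 + 4.0333*h^3 + 9.4925*h^2 + 6.3018*h - 7.1508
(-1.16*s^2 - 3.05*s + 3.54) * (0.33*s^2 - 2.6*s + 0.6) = -0.3828*s^4 + 2.0095*s^3 + 8.4022*s^2 - 11.034*s + 2.124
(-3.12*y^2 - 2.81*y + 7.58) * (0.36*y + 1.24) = -1.1232*y^3 - 4.8804*y^2 - 0.7556*y + 9.3992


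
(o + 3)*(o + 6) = o^2 + 9*o + 18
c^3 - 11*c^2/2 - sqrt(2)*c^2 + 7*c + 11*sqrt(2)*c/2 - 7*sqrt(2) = (c - 7/2)*(c - 2)*(c - sqrt(2))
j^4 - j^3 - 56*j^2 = j^2*(j - 8)*(j + 7)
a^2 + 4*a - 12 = (a - 2)*(a + 6)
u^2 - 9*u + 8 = (u - 8)*(u - 1)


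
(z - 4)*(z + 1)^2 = z^3 - 2*z^2 - 7*z - 4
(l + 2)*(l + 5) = l^2 + 7*l + 10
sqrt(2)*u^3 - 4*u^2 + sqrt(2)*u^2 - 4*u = u*(u - 2*sqrt(2))*(sqrt(2)*u + sqrt(2))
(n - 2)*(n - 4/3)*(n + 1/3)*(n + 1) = n^4 - 2*n^3 - 13*n^2/9 + 22*n/9 + 8/9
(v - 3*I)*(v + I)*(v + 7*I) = v^3 + 5*I*v^2 + 17*v + 21*I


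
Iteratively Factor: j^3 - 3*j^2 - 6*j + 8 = (j + 2)*(j^2 - 5*j + 4) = (j - 4)*(j + 2)*(j - 1)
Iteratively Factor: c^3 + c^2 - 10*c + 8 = (c + 4)*(c^2 - 3*c + 2) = (c - 1)*(c + 4)*(c - 2)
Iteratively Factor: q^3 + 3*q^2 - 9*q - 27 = (q - 3)*(q^2 + 6*q + 9) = (q - 3)*(q + 3)*(q + 3)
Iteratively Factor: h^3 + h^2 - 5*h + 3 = (h + 3)*(h^2 - 2*h + 1) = (h - 1)*(h + 3)*(h - 1)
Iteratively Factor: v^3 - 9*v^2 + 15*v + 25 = (v - 5)*(v^2 - 4*v - 5) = (v - 5)*(v + 1)*(v - 5)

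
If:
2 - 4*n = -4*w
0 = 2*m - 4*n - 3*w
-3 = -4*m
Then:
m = 3/4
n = 3/7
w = -1/14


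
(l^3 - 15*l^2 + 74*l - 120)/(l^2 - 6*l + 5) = (l^2 - 10*l + 24)/(l - 1)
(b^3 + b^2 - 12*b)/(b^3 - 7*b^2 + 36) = b*(b + 4)/(b^2 - 4*b - 12)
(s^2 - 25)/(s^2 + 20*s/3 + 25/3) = 3*(s - 5)/(3*s + 5)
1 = 1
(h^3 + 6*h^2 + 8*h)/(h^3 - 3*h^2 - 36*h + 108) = h*(h^2 + 6*h + 8)/(h^3 - 3*h^2 - 36*h + 108)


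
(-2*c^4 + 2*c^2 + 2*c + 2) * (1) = -2*c^4 + 2*c^2 + 2*c + 2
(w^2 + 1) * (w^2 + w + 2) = w^4 + w^3 + 3*w^2 + w + 2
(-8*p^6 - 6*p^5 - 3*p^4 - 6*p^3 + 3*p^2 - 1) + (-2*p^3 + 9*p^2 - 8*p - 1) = -8*p^6 - 6*p^5 - 3*p^4 - 8*p^3 + 12*p^2 - 8*p - 2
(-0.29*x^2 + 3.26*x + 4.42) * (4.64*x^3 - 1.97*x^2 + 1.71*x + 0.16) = -1.3456*x^5 + 15.6977*x^4 + 13.5907*x^3 - 3.1792*x^2 + 8.0798*x + 0.7072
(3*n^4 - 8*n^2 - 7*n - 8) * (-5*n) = -15*n^5 + 40*n^3 + 35*n^2 + 40*n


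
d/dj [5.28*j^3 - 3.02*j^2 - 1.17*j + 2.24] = 15.84*j^2 - 6.04*j - 1.17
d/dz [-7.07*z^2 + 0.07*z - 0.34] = 0.07 - 14.14*z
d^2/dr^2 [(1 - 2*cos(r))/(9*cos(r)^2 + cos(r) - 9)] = (1458*sin(r)^4*cos(r) - 342*sin(r)^4 + 505*sin(r)^2 - 1521*cos(r)/4 + 1917*cos(3*r)/4 - 81*cos(5*r) - 35)/(-9*sin(r)^2 + cos(r))^3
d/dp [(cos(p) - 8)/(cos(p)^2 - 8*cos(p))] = sin(p)/cos(p)^2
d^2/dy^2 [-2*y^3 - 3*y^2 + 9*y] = -12*y - 6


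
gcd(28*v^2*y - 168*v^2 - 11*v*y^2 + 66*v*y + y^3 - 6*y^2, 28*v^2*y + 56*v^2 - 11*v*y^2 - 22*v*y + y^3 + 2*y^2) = 28*v^2 - 11*v*y + y^2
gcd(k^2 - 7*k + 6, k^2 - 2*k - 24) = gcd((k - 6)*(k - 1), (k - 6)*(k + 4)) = k - 6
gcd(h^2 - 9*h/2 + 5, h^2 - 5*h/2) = h - 5/2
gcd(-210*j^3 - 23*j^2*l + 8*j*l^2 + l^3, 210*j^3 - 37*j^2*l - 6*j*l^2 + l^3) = 30*j^2 - j*l - l^2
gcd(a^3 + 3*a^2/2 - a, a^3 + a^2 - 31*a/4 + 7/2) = a - 1/2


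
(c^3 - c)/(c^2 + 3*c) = (c^2 - 1)/(c + 3)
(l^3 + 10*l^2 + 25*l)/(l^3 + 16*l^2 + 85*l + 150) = l/(l + 6)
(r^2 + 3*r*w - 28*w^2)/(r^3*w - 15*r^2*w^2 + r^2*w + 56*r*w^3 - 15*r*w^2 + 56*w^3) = (r^2 + 3*r*w - 28*w^2)/(w*(r^3 - 15*r^2*w + r^2 + 56*r*w^2 - 15*r*w + 56*w^2))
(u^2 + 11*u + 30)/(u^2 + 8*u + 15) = (u + 6)/(u + 3)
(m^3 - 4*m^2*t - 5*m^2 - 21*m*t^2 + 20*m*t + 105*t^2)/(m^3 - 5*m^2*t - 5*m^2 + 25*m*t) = (-m^2 + 4*m*t + 21*t^2)/(m*(-m + 5*t))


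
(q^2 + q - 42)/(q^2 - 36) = (q + 7)/(q + 6)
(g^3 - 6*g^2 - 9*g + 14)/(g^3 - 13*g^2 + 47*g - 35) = (g + 2)/(g - 5)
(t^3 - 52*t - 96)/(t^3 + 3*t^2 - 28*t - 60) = (t - 8)/(t - 5)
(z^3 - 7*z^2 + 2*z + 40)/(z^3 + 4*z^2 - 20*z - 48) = (z - 5)/(z + 6)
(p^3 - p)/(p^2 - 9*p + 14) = (p^3 - p)/(p^2 - 9*p + 14)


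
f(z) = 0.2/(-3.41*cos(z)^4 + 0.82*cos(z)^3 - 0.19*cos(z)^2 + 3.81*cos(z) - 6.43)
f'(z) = 0.2*(-13.64*sin(z)*cos(z)^3 + 2.46*sin(z)*cos(z)^2 - 0.38*sin(z)*cos(z) + 3.81*sin(z))/(-3.41*cos(z)^4 + 0.82*cos(z)^3 - 0.19*cos(z)^2 + 3.81*cos(z) - 6.43)^2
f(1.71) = -0.03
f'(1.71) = 0.02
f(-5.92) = -0.04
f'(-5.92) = -0.02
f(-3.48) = -0.01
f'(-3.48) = 0.01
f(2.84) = -0.01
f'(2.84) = 0.01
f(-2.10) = -0.02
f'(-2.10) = -0.01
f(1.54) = -0.03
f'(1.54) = 0.02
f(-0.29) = -0.04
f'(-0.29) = 0.01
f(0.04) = -0.04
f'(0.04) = -0.00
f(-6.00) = -0.04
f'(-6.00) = -0.01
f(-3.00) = -0.01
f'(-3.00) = 0.00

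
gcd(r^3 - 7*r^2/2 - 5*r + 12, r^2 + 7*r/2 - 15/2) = r - 3/2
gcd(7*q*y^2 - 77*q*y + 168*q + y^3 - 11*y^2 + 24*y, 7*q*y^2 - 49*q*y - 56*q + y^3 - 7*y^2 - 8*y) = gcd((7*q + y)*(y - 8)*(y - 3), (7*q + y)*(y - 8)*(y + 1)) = 7*q*y - 56*q + y^2 - 8*y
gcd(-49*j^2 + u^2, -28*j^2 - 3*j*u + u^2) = -7*j + u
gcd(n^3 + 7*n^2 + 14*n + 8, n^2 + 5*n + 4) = n^2 + 5*n + 4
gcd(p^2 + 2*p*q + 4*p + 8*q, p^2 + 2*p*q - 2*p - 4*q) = p + 2*q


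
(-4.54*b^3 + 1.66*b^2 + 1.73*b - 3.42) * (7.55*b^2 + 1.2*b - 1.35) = -34.277*b^5 + 7.085*b^4 + 21.1825*b^3 - 25.986*b^2 - 6.4395*b + 4.617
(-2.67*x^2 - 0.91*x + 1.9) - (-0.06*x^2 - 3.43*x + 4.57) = -2.61*x^2 + 2.52*x - 2.67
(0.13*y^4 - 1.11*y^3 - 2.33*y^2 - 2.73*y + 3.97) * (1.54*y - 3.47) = 0.2002*y^5 - 2.1605*y^4 + 0.263500000000001*y^3 + 3.8809*y^2 + 15.5869*y - 13.7759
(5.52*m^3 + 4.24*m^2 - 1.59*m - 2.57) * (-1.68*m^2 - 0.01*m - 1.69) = -9.2736*m^5 - 7.1784*m^4 - 6.7*m^3 - 2.8321*m^2 + 2.7128*m + 4.3433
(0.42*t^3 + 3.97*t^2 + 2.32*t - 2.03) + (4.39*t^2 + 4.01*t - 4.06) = 0.42*t^3 + 8.36*t^2 + 6.33*t - 6.09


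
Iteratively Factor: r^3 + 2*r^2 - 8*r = (r)*(r^2 + 2*r - 8) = r*(r - 2)*(r + 4)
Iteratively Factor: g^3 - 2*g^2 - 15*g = (g - 5)*(g^2 + 3*g) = (g - 5)*(g + 3)*(g)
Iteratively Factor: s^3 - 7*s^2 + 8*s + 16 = (s - 4)*(s^2 - 3*s - 4) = (s - 4)*(s + 1)*(s - 4)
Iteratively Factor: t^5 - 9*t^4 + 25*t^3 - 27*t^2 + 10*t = (t - 1)*(t^4 - 8*t^3 + 17*t^2 - 10*t) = (t - 2)*(t - 1)*(t^3 - 6*t^2 + 5*t) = (t - 2)*(t - 1)^2*(t^2 - 5*t) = t*(t - 2)*(t - 1)^2*(t - 5)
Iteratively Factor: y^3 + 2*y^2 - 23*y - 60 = (y + 4)*(y^2 - 2*y - 15) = (y - 5)*(y + 4)*(y + 3)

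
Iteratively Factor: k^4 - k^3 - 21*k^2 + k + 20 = (k - 1)*(k^3 - 21*k - 20) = (k - 1)*(k + 1)*(k^2 - k - 20) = (k - 1)*(k + 1)*(k + 4)*(k - 5)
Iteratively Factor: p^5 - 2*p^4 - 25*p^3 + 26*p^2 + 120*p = (p - 3)*(p^4 + p^3 - 22*p^2 - 40*p) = (p - 5)*(p - 3)*(p^3 + 6*p^2 + 8*p) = (p - 5)*(p - 3)*(p + 2)*(p^2 + 4*p) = p*(p - 5)*(p - 3)*(p + 2)*(p + 4)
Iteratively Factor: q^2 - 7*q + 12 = (q - 4)*(q - 3)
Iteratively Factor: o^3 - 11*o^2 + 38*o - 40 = (o - 2)*(o^2 - 9*o + 20) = (o - 4)*(o - 2)*(o - 5)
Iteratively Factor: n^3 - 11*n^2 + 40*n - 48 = (n - 4)*(n^2 - 7*n + 12) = (n - 4)*(n - 3)*(n - 4)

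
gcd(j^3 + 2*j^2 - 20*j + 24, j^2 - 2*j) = j - 2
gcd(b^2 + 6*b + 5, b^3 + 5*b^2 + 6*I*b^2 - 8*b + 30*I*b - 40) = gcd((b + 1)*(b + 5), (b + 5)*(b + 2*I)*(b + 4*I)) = b + 5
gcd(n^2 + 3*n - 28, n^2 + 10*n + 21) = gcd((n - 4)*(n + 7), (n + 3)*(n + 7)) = n + 7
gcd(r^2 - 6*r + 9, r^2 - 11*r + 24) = r - 3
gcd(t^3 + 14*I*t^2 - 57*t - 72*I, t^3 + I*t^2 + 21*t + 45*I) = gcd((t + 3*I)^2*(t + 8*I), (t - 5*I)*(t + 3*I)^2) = t^2 + 6*I*t - 9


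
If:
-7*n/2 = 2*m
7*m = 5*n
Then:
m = 0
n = 0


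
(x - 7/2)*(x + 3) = x^2 - x/2 - 21/2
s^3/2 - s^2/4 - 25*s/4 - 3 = (s/2 + 1/4)*(s - 4)*(s + 3)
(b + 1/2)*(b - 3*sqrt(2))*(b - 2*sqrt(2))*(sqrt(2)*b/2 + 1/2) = sqrt(2)*b^4/2 - 9*b^3/2 + sqrt(2)*b^3/4 - 9*b^2/4 + 7*sqrt(2)*b^2/2 + 7*sqrt(2)*b/4 + 6*b + 3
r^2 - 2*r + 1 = (r - 1)^2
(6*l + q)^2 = 36*l^2 + 12*l*q + q^2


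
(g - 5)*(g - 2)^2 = g^3 - 9*g^2 + 24*g - 20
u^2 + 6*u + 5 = (u + 1)*(u + 5)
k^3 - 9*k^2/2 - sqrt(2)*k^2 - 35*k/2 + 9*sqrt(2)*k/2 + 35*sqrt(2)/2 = (k - 7)*(k + 5/2)*(k - sqrt(2))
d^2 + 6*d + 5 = (d + 1)*(d + 5)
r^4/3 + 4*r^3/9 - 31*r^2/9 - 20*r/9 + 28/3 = (r/3 + 1)*(r - 2)^2*(r + 7/3)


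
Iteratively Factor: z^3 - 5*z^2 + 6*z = (z)*(z^2 - 5*z + 6) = z*(z - 3)*(z - 2)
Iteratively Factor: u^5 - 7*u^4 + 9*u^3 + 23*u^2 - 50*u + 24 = (u - 1)*(u^4 - 6*u^3 + 3*u^2 + 26*u - 24) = (u - 1)*(u + 2)*(u^3 - 8*u^2 + 19*u - 12) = (u - 3)*(u - 1)*(u + 2)*(u^2 - 5*u + 4) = (u - 4)*(u - 3)*(u - 1)*(u + 2)*(u - 1)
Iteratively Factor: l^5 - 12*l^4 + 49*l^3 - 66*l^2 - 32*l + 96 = (l - 3)*(l^4 - 9*l^3 + 22*l^2 - 32) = (l - 3)*(l + 1)*(l^3 - 10*l^2 + 32*l - 32) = (l - 3)*(l - 2)*(l + 1)*(l^2 - 8*l + 16) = (l - 4)*(l - 3)*(l - 2)*(l + 1)*(l - 4)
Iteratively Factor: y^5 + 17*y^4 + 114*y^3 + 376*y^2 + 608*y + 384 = (y + 2)*(y^4 + 15*y^3 + 84*y^2 + 208*y + 192) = (y + 2)*(y + 4)*(y^3 + 11*y^2 + 40*y + 48) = (y + 2)*(y + 4)^2*(y^2 + 7*y + 12) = (y + 2)*(y + 4)^3*(y + 3)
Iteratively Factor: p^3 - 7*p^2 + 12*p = (p - 4)*(p^2 - 3*p) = (p - 4)*(p - 3)*(p)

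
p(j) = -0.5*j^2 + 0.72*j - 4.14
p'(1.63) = -0.91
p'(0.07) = 0.65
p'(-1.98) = 2.70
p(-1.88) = -7.26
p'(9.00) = -8.28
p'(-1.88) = 2.60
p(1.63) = -4.29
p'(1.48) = -0.76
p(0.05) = -4.11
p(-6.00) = -26.46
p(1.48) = -4.17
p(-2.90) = -10.43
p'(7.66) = -6.94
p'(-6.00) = 6.72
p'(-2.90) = 3.62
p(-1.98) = -7.53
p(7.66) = -27.96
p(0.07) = -4.09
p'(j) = 0.72 - 1.0*j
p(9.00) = -38.16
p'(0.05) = 0.67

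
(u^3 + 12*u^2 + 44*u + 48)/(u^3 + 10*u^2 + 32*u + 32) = (u + 6)/(u + 4)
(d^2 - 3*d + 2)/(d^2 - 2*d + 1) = (d - 2)/(d - 1)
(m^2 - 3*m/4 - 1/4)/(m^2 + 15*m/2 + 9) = (4*m^2 - 3*m - 1)/(2*(2*m^2 + 15*m + 18))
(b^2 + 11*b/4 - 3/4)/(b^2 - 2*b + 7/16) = 4*(b + 3)/(4*b - 7)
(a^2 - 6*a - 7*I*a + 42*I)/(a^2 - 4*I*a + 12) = (a^2 - 6*a - 7*I*a + 42*I)/(a^2 - 4*I*a + 12)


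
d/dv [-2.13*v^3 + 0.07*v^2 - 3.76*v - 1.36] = -6.39*v^2 + 0.14*v - 3.76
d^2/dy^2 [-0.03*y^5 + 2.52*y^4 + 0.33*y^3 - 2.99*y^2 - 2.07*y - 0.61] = -0.6*y^3 + 30.24*y^2 + 1.98*y - 5.98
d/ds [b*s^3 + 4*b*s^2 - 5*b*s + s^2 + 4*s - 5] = 3*b*s^2 + 8*b*s - 5*b + 2*s + 4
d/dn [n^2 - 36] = 2*n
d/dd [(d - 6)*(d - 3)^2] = 3*(d - 5)*(d - 3)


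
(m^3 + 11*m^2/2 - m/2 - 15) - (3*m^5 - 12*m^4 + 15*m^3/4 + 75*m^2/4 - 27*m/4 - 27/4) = -3*m^5 + 12*m^4 - 11*m^3/4 - 53*m^2/4 + 25*m/4 - 33/4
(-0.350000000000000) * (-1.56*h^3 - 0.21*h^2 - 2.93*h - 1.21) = 0.546*h^3 + 0.0735*h^2 + 1.0255*h + 0.4235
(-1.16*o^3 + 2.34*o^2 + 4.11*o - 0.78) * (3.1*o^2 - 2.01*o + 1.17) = -3.596*o^5 + 9.5856*o^4 + 6.6804*o^3 - 7.9413*o^2 + 6.3765*o - 0.9126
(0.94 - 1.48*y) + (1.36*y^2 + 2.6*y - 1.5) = 1.36*y^2 + 1.12*y - 0.56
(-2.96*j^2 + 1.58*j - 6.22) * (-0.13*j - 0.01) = 0.3848*j^3 - 0.1758*j^2 + 0.7928*j + 0.0622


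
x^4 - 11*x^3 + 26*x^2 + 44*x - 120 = (x - 6)*(x - 5)*(x - 2)*(x + 2)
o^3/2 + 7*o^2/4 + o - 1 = (o/2 + 1)*(o - 1/2)*(o + 2)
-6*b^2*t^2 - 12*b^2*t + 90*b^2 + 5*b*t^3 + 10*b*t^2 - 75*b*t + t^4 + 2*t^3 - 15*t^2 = (-b + t)*(6*b + t)*(t - 3)*(t + 5)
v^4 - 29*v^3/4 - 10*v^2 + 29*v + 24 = (v - 8)*(v - 2)*(v + 3/4)*(v + 2)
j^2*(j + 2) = j^3 + 2*j^2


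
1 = 1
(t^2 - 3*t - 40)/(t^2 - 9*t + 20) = (t^2 - 3*t - 40)/(t^2 - 9*t + 20)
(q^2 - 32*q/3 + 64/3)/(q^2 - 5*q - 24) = (q - 8/3)/(q + 3)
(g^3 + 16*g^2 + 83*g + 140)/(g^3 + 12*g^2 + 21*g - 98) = (g^2 + 9*g + 20)/(g^2 + 5*g - 14)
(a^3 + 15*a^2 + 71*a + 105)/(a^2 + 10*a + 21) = a + 5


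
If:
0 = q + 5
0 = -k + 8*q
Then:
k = -40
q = -5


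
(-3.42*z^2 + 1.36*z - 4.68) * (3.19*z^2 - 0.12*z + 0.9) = -10.9098*z^4 + 4.7488*z^3 - 18.1704*z^2 + 1.7856*z - 4.212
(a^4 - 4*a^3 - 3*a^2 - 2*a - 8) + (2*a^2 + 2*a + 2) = a^4 - 4*a^3 - a^2 - 6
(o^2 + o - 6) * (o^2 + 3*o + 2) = o^4 + 4*o^3 - o^2 - 16*o - 12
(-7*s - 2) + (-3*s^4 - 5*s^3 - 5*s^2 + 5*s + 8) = -3*s^4 - 5*s^3 - 5*s^2 - 2*s + 6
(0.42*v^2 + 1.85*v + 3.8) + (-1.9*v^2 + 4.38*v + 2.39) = -1.48*v^2 + 6.23*v + 6.19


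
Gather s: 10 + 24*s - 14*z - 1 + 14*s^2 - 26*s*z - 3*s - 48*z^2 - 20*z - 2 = 14*s^2 + s*(21 - 26*z) - 48*z^2 - 34*z + 7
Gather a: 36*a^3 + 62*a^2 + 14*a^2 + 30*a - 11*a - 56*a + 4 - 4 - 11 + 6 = 36*a^3 + 76*a^2 - 37*a - 5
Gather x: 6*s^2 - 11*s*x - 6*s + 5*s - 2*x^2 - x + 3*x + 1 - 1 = 6*s^2 - s - 2*x^2 + x*(2 - 11*s)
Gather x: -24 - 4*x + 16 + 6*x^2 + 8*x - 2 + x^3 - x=x^3 + 6*x^2 + 3*x - 10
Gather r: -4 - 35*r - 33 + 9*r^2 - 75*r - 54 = 9*r^2 - 110*r - 91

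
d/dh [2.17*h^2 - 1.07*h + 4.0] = 4.34*h - 1.07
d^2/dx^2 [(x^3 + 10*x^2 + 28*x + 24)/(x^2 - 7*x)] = 6*(49*x^3 + 24*x^2 - 168*x + 392)/(x^3*(x^3 - 21*x^2 + 147*x - 343))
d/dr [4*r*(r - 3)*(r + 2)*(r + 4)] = 16*r^3 + 36*r^2 - 80*r - 96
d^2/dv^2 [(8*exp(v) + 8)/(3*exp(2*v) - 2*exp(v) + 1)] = (72*exp(4*v) + 336*exp(3*v) - 288*exp(2*v) - 48*exp(v) + 24)*exp(v)/(27*exp(6*v) - 54*exp(5*v) + 63*exp(4*v) - 44*exp(3*v) + 21*exp(2*v) - 6*exp(v) + 1)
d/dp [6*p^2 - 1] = 12*p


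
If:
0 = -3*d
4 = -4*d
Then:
No Solution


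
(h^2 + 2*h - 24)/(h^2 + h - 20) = (h + 6)/(h + 5)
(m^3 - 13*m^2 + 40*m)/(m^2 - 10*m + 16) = m*(m - 5)/(m - 2)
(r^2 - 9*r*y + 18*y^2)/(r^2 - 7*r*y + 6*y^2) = (-r + 3*y)/(-r + y)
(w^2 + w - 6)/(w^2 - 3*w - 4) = (-w^2 - w + 6)/(-w^2 + 3*w + 4)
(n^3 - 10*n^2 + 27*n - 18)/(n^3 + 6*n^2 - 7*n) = (n^2 - 9*n + 18)/(n*(n + 7))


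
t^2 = t^2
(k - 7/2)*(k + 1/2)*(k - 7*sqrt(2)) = k^3 - 7*sqrt(2)*k^2 - 3*k^2 - 7*k/4 + 21*sqrt(2)*k + 49*sqrt(2)/4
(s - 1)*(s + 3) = s^2 + 2*s - 3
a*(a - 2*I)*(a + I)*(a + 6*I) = a^4 + 5*I*a^3 + 8*a^2 + 12*I*a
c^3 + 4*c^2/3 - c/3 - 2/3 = (c - 2/3)*(c + 1)^2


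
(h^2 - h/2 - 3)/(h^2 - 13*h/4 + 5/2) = 2*(2*h + 3)/(4*h - 5)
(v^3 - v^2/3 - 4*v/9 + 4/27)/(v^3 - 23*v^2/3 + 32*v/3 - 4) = (v^2 + v/3 - 2/9)/(v^2 - 7*v + 6)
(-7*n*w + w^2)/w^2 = (-7*n + w)/w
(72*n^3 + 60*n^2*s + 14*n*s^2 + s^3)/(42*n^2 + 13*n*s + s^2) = (12*n^2 + 8*n*s + s^2)/(7*n + s)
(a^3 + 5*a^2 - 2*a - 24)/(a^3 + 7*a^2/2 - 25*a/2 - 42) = 2*(a - 2)/(2*a - 7)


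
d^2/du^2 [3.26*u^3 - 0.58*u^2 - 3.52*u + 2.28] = 19.56*u - 1.16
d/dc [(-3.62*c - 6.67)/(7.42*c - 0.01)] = (367.494792*c - 0.495276)/(7.42*c - 0.01)^3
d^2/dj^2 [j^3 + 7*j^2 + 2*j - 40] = 6*j + 14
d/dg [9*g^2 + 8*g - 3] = 18*g + 8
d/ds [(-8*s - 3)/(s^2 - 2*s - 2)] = 2*(4*s^2 + 3*s + 5)/(s^4 - 4*s^3 + 8*s + 4)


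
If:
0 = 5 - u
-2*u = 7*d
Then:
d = -10/7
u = 5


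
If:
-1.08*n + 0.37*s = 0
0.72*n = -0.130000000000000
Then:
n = -0.18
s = -0.53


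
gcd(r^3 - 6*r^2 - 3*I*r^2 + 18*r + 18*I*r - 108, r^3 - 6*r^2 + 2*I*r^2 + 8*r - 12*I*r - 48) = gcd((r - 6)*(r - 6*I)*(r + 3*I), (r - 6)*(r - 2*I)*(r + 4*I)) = r - 6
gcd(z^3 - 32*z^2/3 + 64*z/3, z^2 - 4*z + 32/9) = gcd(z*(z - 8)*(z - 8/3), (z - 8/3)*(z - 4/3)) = z - 8/3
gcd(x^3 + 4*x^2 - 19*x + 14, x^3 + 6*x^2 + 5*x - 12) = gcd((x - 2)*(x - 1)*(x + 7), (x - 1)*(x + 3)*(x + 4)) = x - 1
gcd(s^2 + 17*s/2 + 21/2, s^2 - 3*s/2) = 1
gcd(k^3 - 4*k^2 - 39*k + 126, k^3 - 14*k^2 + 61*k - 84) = k^2 - 10*k + 21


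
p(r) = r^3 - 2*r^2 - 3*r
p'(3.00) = 12.00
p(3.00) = 0.00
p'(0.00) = -3.00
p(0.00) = 0.00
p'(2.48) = 5.53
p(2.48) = -4.49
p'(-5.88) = 124.24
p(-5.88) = -254.81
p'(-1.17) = 5.79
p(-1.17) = -0.83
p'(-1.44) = 8.98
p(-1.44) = -2.81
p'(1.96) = 0.68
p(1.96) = -6.03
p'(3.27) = 16.00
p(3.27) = 3.77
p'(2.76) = 8.81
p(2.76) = -2.49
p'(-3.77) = 54.72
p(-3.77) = -70.70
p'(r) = 3*r^2 - 4*r - 3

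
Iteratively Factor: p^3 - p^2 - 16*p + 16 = (p - 4)*(p^2 + 3*p - 4) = (p - 4)*(p + 4)*(p - 1)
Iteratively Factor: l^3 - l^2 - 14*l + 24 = (l + 4)*(l^2 - 5*l + 6) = (l - 3)*(l + 4)*(l - 2)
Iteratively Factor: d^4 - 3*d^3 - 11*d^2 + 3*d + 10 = (d - 1)*(d^3 - 2*d^2 - 13*d - 10) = (d - 1)*(d + 2)*(d^2 - 4*d - 5) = (d - 5)*(d - 1)*(d + 2)*(d + 1)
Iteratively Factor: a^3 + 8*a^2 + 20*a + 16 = (a + 2)*(a^2 + 6*a + 8) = (a + 2)^2*(a + 4)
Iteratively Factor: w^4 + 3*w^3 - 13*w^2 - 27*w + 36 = (w - 3)*(w^3 + 6*w^2 + 5*w - 12) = (w - 3)*(w - 1)*(w^2 + 7*w + 12) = (w - 3)*(w - 1)*(w + 3)*(w + 4)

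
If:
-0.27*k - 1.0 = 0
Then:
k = -3.70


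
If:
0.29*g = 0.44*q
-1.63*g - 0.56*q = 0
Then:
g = 0.00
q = 0.00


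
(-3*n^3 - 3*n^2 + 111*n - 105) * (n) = -3*n^4 - 3*n^3 + 111*n^2 - 105*n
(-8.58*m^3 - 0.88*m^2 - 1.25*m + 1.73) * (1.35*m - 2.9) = -11.583*m^4 + 23.694*m^3 + 0.8645*m^2 + 5.9605*m - 5.017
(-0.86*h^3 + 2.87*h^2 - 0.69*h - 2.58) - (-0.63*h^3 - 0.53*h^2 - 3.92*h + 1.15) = -0.23*h^3 + 3.4*h^2 + 3.23*h - 3.73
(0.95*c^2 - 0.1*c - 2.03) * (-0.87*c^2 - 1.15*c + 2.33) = -0.8265*c^4 - 1.0055*c^3 + 4.0946*c^2 + 2.1015*c - 4.7299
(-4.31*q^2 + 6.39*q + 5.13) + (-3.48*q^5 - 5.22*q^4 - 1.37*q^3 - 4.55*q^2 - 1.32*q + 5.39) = -3.48*q^5 - 5.22*q^4 - 1.37*q^3 - 8.86*q^2 + 5.07*q + 10.52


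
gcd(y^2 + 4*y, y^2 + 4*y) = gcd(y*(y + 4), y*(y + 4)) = y^2 + 4*y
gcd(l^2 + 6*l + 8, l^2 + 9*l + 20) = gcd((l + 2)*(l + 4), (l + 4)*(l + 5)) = l + 4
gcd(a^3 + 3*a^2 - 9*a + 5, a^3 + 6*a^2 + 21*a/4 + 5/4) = a + 5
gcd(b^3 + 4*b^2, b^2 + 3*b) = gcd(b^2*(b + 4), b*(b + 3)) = b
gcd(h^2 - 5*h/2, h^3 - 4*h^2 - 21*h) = h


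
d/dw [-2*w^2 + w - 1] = 1 - 4*w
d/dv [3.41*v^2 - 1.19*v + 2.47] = 6.82*v - 1.19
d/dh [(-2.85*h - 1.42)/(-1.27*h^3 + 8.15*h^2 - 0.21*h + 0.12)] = (-7.239*h^3 + 17.8173*h^2 + 23.146*h - 0.6402)/(1.6129*h^6 - 20.701*h^5 + 66.9559*h^4 - 3.7278*h^3 + 2.0001*h^2 - 0.0504*h + 0.0144)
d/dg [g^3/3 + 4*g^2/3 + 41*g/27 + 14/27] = g^2 + 8*g/3 + 41/27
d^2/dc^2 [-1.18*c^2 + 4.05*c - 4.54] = -2.36000000000000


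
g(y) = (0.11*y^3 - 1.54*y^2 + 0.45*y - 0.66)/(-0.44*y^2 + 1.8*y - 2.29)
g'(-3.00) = -0.47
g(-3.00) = 1.62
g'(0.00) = 0.03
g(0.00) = 0.29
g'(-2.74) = -0.48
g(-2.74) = 1.49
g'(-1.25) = -0.51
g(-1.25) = 0.74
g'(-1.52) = -0.52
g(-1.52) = 0.88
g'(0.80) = 2.65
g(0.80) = 1.09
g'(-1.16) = -0.51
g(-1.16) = 0.69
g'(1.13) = 5.55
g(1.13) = 2.40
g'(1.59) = 11.35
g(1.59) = 6.28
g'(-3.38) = -0.45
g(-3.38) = 1.79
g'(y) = (0.88*y - 1.8)*(0.11*y^3 - 1.54*y^2 + 0.45*y - 0.66)/(-0.44*y^2 + 1.8*y - 2.29)^2 + (0.33*y^2 - 3.08*y + 0.45)/(-0.44*y^2 + 1.8*y - 2.29) = (-0.0484*y^4 + 0.396*y^3 - 3.3297*y^2 + 6.4724*y + 0.1575)/(0.1936*y^4 - 1.584*y^3 + 5.2552*y^2 - 8.244*y + 5.2441)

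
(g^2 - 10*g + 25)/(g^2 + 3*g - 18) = (g^2 - 10*g + 25)/(g^2 + 3*g - 18)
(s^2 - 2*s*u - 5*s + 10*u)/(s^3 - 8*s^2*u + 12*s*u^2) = (s - 5)/(s*(s - 6*u))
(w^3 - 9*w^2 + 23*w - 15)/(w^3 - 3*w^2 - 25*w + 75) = (w - 1)/(w + 5)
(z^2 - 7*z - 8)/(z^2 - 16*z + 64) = (z + 1)/(z - 8)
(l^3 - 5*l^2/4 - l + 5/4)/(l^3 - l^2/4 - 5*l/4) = (l - 1)/l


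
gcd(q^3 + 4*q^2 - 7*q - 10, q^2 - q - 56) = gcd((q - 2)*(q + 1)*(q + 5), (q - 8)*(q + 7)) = 1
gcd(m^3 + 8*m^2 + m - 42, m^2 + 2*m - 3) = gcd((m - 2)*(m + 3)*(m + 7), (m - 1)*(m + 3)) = m + 3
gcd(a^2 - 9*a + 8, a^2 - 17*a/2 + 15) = 1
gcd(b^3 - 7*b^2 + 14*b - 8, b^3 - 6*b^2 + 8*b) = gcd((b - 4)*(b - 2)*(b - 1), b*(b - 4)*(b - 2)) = b^2 - 6*b + 8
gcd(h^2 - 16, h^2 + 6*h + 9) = 1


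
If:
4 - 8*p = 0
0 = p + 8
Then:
No Solution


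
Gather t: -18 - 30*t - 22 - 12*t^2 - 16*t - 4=-12*t^2 - 46*t - 44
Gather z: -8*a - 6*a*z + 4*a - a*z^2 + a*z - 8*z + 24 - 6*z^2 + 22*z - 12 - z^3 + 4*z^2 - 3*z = -4*a - z^3 + z^2*(-a - 2) + z*(11 - 5*a) + 12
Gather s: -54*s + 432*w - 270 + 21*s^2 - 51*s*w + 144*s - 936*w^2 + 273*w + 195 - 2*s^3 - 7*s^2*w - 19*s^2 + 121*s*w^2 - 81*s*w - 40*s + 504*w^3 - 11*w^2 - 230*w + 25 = -2*s^3 + s^2*(2 - 7*w) + s*(121*w^2 - 132*w + 50) + 504*w^3 - 947*w^2 + 475*w - 50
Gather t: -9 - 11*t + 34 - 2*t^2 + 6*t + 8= -2*t^2 - 5*t + 33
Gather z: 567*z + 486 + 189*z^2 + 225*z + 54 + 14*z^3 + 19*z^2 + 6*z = 14*z^3 + 208*z^2 + 798*z + 540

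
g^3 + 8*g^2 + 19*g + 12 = (g + 1)*(g + 3)*(g + 4)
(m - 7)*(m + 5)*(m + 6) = m^3 + 4*m^2 - 47*m - 210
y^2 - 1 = (y - 1)*(y + 1)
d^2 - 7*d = d*(d - 7)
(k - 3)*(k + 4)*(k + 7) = k^3 + 8*k^2 - 5*k - 84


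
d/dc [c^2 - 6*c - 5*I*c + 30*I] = 2*c - 6 - 5*I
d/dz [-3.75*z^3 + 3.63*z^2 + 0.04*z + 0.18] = -11.25*z^2 + 7.26*z + 0.04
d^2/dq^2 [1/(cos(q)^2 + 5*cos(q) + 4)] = (-4*sin(q)^4 + 11*sin(q)^2 + 155*cos(q)/4 - 15*cos(3*q)/4 + 35)/((cos(q) + 1)^3*(cos(q) + 4)^3)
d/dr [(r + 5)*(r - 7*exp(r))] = r - (r + 5)*(7*exp(r) - 1) - 7*exp(r)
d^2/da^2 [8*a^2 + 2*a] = 16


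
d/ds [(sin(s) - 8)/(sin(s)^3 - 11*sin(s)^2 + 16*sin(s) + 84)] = (-2*sin(s)^3 + 35*sin(s)^2 - 176*sin(s) + 212)*cos(s)/(sin(s)^3 - 11*sin(s)^2 + 16*sin(s) + 84)^2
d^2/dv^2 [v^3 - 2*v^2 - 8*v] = 6*v - 4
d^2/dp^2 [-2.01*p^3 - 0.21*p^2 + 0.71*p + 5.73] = -12.06*p - 0.42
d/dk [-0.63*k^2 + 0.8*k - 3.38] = 0.8 - 1.26*k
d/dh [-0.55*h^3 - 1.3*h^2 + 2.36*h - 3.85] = -1.65*h^2 - 2.6*h + 2.36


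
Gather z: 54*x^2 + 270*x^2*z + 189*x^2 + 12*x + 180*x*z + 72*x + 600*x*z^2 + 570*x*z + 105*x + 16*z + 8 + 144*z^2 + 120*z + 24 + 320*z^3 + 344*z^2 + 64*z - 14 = 243*x^2 + 189*x + 320*z^3 + z^2*(600*x + 488) + z*(270*x^2 + 750*x + 200) + 18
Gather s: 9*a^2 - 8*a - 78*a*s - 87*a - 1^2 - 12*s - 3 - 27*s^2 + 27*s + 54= 9*a^2 - 95*a - 27*s^2 + s*(15 - 78*a) + 50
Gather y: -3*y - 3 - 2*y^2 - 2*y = -2*y^2 - 5*y - 3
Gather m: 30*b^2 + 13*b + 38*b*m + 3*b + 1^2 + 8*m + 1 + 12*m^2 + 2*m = 30*b^2 + 16*b + 12*m^2 + m*(38*b + 10) + 2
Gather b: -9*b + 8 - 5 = 3 - 9*b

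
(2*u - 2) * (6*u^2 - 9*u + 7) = 12*u^3 - 30*u^2 + 32*u - 14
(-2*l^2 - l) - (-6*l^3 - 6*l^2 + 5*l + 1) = 6*l^3 + 4*l^2 - 6*l - 1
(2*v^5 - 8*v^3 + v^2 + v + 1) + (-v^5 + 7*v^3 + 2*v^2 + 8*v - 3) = v^5 - v^3 + 3*v^2 + 9*v - 2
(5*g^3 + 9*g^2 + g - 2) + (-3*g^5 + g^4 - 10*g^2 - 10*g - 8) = -3*g^5 + g^4 + 5*g^3 - g^2 - 9*g - 10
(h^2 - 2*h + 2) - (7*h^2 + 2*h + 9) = -6*h^2 - 4*h - 7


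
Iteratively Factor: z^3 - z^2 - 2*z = (z + 1)*(z^2 - 2*z) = (z - 2)*(z + 1)*(z)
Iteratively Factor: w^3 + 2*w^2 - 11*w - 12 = (w + 1)*(w^2 + w - 12) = (w + 1)*(w + 4)*(w - 3)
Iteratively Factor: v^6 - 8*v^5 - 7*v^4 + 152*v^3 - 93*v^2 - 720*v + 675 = (v + 3)*(v^5 - 11*v^4 + 26*v^3 + 74*v^2 - 315*v + 225) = (v - 5)*(v + 3)*(v^4 - 6*v^3 - 4*v^2 + 54*v - 45) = (v - 5)*(v + 3)^2*(v^3 - 9*v^2 + 23*v - 15) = (v - 5)^2*(v + 3)^2*(v^2 - 4*v + 3) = (v - 5)^2*(v - 3)*(v + 3)^2*(v - 1)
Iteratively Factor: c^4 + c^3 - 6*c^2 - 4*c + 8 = (c - 2)*(c^3 + 3*c^2 - 4) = (c - 2)*(c - 1)*(c^2 + 4*c + 4) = (c - 2)*(c - 1)*(c + 2)*(c + 2)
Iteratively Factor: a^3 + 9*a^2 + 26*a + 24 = (a + 4)*(a^2 + 5*a + 6) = (a + 2)*(a + 4)*(a + 3)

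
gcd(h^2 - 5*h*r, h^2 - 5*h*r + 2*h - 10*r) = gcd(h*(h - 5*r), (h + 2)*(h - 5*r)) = -h + 5*r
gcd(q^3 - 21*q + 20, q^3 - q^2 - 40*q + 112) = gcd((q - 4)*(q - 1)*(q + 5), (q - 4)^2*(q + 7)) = q - 4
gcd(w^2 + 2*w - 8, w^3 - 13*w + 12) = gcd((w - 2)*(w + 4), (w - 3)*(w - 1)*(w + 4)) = w + 4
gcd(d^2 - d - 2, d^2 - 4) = d - 2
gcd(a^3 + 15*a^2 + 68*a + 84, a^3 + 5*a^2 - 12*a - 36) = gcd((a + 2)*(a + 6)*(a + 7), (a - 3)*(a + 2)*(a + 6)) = a^2 + 8*a + 12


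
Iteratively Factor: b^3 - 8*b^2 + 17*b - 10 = (b - 2)*(b^2 - 6*b + 5) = (b - 2)*(b - 1)*(b - 5)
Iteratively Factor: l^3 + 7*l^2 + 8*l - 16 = (l + 4)*(l^2 + 3*l - 4) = (l - 1)*(l + 4)*(l + 4)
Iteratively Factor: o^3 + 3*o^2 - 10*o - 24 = (o + 4)*(o^2 - o - 6) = (o - 3)*(o + 4)*(o + 2)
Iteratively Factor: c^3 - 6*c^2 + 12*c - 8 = (c - 2)*(c^2 - 4*c + 4) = (c - 2)^2*(c - 2)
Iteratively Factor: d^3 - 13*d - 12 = (d + 1)*(d^2 - d - 12) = (d + 1)*(d + 3)*(d - 4)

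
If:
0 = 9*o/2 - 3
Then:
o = 2/3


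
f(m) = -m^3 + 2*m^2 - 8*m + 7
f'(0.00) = -8.00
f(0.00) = 7.00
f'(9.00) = -215.00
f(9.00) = -632.00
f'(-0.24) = -9.13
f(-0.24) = 9.05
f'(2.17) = -13.45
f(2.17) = -11.16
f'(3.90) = -38.03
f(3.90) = -53.10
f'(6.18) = -97.86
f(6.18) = -202.08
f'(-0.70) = -12.27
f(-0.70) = 13.92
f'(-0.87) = -13.75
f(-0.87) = 16.13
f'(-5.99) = -139.60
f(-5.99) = 341.60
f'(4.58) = -52.61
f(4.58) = -83.76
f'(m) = -3*m^2 + 4*m - 8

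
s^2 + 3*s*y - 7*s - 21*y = (s - 7)*(s + 3*y)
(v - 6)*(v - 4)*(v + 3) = v^3 - 7*v^2 - 6*v + 72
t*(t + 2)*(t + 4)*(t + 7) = t^4 + 13*t^3 + 50*t^2 + 56*t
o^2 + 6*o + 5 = (o + 1)*(o + 5)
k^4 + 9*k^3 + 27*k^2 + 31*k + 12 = (k + 1)^2*(k + 3)*(k + 4)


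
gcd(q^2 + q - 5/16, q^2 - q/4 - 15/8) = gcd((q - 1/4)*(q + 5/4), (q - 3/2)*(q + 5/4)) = q + 5/4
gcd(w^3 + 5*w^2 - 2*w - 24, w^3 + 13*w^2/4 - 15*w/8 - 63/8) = w + 3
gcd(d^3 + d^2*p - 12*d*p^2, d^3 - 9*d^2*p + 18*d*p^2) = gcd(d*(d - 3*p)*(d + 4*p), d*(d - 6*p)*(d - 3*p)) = -d^2 + 3*d*p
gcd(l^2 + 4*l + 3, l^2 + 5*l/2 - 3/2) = l + 3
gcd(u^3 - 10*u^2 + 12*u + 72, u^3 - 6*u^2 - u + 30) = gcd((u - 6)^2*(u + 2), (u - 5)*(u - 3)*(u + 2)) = u + 2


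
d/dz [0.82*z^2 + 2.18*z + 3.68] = 1.64*z + 2.18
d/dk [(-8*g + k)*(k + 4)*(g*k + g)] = g*(-16*g*k - 40*g + 3*k^2 + 10*k + 4)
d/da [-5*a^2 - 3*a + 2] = -10*a - 3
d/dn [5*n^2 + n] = 10*n + 1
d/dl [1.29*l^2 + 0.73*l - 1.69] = 2.58*l + 0.73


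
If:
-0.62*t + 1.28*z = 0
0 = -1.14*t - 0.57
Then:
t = -0.50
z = -0.24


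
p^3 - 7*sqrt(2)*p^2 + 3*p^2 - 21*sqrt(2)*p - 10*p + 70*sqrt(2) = (p - 2)*(p + 5)*(p - 7*sqrt(2))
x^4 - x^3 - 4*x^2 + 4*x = x*(x - 2)*(x - 1)*(x + 2)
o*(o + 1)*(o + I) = o^3 + o^2 + I*o^2 + I*o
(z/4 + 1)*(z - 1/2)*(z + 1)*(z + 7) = z^4/4 + 23*z^3/8 + 33*z^2/4 + 17*z/8 - 7/2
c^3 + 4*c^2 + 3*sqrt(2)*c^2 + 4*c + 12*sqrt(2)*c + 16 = (c + 4)*(c + sqrt(2))*(c + 2*sqrt(2))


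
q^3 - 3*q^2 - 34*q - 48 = (q - 8)*(q + 2)*(q + 3)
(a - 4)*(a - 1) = a^2 - 5*a + 4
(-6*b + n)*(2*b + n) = -12*b^2 - 4*b*n + n^2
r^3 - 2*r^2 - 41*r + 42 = (r - 7)*(r - 1)*(r + 6)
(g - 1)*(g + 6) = g^2 + 5*g - 6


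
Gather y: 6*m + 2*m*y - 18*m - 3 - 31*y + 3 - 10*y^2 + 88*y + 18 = -12*m - 10*y^2 + y*(2*m + 57) + 18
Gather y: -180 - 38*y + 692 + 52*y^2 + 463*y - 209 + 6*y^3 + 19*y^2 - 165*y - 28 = 6*y^3 + 71*y^2 + 260*y + 275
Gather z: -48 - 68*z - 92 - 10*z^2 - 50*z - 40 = -10*z^2 - 118*z - 180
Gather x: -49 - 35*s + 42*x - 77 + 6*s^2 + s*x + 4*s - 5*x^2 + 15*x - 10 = 6*s^2 - 31*s - 5*x^2 + x*(s + 57) - 136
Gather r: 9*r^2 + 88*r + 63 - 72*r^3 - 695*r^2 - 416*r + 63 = -72*r^3 - 686*r^2 - 328*r + 126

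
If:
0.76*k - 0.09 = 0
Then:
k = 0.12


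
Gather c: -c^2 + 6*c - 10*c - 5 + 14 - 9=-c^2 - 4*c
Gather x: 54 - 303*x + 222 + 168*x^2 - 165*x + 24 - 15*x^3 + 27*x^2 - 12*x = -15*x^3 + 195*x^2 - 480*x + 300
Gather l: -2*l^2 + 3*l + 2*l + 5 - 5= -2*l^2 + 5*l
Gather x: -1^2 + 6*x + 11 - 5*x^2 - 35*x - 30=-5*x^2 - 29*x - 20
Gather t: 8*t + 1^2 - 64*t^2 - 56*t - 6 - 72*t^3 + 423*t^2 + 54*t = -72*t^3 + 359*t^2 + 6*t - 5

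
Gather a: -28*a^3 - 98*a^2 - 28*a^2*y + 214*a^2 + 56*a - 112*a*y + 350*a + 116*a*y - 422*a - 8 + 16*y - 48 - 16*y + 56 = -28*a^3 + a^2*(116 - 28*y) + a*(4*y - 16)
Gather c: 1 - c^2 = 1 - c^2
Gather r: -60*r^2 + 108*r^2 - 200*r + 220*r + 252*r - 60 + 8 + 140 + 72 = 48*r^2 + 272*r + 160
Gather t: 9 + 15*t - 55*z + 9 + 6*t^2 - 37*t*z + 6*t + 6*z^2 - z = 6*t^2 + t*(21 - 37*z) + 6*z^2 - 56*z + 18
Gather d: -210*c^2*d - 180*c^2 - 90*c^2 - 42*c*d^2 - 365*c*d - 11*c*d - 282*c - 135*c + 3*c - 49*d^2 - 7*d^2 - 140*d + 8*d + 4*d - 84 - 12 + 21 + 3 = -270*c^2 - 414*c + d^2*(-42*c - 56) + d*(-210*c^2 - 376*c - 128) - 72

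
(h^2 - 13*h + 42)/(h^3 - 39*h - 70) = (h - 6)/(h^2 + 7*h + 10)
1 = 1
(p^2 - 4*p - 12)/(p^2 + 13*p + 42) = (p^2 - 4*p - 12)/(p^2 + 13*p + 42)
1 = 1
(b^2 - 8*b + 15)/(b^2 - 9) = (b - 5)/(b + 3)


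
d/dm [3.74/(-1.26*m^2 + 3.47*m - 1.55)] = (9.4248*m - 12.9778)/(1.26*m^2 - 3.47*m + 1.55)^2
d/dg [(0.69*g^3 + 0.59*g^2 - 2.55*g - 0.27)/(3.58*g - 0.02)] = (4.9404*g^3 + 2.0708*g^2 - 0.0236000000000001*g + 1.0176)/(12.8164*g^2 - 0.1432*g + 0.0004)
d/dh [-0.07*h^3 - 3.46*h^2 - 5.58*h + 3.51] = -0.21*h^2 - 6.92*h - 5.58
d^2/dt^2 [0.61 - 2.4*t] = 0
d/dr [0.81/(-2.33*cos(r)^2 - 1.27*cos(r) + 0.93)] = -(3.7746*cos(r) + 1.0287)*sin(r)/(2.33*cos(r)^2 + 1.27*cos(r) - 0.93)^2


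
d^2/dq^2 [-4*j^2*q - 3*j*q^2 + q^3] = -6*j + 6*q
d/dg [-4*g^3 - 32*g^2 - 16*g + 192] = -12*g^2 - 64*g - 16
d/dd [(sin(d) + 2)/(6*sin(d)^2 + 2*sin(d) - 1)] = (-24*sin(d) + 3*cos(2*d) - 8)*cos(d)/(6*sin(d)^2 + 2*sin(d) - 1)^2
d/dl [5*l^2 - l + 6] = 10*l - 1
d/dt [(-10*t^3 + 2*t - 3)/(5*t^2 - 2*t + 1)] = 2*(-25*t^4 + 20*t^3 - 20*t^2 + 15*t - 2)/(25*t^4 - 20*t^3 + 14*t^2 - 4*t + 1)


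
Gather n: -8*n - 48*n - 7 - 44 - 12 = -56*n - 63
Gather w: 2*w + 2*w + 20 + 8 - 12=4*w + 16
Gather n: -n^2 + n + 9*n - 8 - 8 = -n^2 + 10*n - 16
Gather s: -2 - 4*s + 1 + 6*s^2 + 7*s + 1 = 6*s^2 + 3*s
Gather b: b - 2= b - 2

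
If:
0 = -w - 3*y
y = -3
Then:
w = 9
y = -3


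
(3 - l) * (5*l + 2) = -5*l^2 + 13*l + 6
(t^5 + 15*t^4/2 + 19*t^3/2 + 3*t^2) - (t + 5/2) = t^5 + 15*t^4/2 + 19*t^3/2 + 3*t^2 - t - 5/2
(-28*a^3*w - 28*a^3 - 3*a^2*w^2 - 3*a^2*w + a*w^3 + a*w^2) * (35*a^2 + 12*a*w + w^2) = -980*a^5*w - 980*a^5 - 441*a^4*w^2 - 441*a^4*w - 29*a^3*w^3 - 29*a^3*w^2 + 9*a^2*w^4 + 9*a^2*w^3 + a*w^5 + a*w^4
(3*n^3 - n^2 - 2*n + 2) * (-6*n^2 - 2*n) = -18*n^5 + 14*n^3 - 8*n^2 - 4*n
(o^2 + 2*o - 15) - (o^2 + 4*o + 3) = -2*o - 18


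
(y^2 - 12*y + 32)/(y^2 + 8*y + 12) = (y^2 - 12*y + 32)/(y^2 + 8*y + 12)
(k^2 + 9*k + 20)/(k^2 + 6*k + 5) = (k + 4)/(k + 1)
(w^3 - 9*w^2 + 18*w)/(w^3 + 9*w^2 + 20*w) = (w^2 - 9*w + 18)/(w^2 + 9*w + 20)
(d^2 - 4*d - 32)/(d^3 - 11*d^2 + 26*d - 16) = (d + 4)/(d^2 - 3*d + 2)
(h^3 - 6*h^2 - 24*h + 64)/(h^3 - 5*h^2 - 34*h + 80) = (h + 4)/(h + 5)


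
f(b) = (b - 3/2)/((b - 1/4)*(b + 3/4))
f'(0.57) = 10.92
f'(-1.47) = -3.92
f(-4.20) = -0.37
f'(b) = -(b - 3/2)/((b - 1/4)*(b + 3/4)^2) - (b - 3/2)/((b - 1/4)^2*(b + 3/4)) + 1/((b - 1/4)*(b + 3/4)) = 16*(-16*b^2 + 48*b + 9)/(256*b^4 + 256*b^3 - 32*b^2 - 48*b + 9)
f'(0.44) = 33.04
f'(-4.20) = -0.13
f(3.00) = 0.15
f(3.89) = 0.14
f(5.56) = 0.12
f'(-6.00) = -0.05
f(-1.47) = -2.40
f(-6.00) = -0.23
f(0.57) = -2.20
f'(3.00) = 0.01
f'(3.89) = -0.01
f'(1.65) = 0.25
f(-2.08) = -1.16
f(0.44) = -4.69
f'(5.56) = -0.01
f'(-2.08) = -1.04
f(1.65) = 0.04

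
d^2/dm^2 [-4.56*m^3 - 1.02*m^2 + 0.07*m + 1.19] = -27.36*m - 2.04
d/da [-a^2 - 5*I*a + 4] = -2*a - 5*I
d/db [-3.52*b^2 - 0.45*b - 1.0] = -7.04*b - 0.45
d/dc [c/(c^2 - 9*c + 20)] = (20 - c^2)/(c^4 - 18*c^3 + 121*c^2 - 360*c + 400)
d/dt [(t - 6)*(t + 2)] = 2*t - 4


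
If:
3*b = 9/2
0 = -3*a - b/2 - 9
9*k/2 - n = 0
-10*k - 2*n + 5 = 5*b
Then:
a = -13/4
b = 3/2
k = -5/38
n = -45/76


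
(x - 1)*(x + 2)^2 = x^3 + 3*x^2 - 4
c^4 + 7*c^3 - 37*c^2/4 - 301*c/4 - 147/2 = (c - 7/2)*(c + 3/2)*(c + 2)*(c + 7)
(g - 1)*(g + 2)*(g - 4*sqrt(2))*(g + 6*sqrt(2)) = g^4 + g^3 + 2*sqrt(2)*g^3 - 50*g^2 + 2*sqrt(2)*g^2 - 48*g - 4*sqrt(2)*g + 96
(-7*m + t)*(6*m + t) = -42*m^2 - m*t + t^2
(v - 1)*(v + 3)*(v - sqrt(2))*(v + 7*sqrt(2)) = v^4 + 2*v^3 + 6*sqrt(2)*v^3 - 17*v^2 + 12*sqrt(2)*v^2 - 28*v - 18*sqrt(2)*v + 42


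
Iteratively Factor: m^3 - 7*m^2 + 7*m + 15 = (m - 5)*(m^2 - 2*m - 3) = (m - 5)*(m + 1)*(m - 3)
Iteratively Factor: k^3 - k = (k)*(k^2 - 1) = k*(k + 1)*(k - 1)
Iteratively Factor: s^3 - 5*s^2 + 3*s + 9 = (s - 3)*(s^2 - 2*s - 3) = (s - 3)^2*(s + 1)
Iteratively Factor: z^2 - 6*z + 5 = (z - 1)*(z - 5)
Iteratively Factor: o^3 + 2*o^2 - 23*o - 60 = (o - 5)*(o^2 + 7*o + 12) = (o - 5)*(o + 4)*(o + 3)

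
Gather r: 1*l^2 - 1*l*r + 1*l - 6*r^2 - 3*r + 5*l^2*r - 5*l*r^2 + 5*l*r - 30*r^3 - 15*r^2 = l^2 + l - 30*r^3 + r^2*(-5*l - 21) + r*(5*l^2 + 4*l - 3)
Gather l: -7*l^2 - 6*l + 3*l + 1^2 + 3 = -7*l^2 - 3*l + 4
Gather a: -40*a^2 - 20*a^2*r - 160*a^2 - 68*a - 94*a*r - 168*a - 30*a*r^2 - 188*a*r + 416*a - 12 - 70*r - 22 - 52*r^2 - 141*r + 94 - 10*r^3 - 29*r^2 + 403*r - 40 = a^2*(-20*r - 200) + a*(-30*r^2 - 282*r + 180) - 10*r^3 - 81*r^2 + 192*r + 20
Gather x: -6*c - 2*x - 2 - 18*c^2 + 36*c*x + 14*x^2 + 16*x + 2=-18*c^2 - 6*c + 14*x^2 + x*(36*c + 14)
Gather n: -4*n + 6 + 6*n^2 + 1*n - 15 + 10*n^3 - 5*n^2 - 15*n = 10*n^3 + n^2 - 18*n - 9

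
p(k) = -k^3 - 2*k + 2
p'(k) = -3*k^2 - 2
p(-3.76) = 62.68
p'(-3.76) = -44.41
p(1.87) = -8.28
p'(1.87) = -12.49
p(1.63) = -5.59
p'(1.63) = -9.97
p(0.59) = 0.61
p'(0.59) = -3.04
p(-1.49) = 8.29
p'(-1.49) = -8.66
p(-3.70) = 60.05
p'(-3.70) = -43.07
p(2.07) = -11.01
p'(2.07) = -14.85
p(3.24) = -38.49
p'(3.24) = -33.49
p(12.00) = -1750.00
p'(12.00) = -434.00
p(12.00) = -1750.00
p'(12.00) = -434.00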